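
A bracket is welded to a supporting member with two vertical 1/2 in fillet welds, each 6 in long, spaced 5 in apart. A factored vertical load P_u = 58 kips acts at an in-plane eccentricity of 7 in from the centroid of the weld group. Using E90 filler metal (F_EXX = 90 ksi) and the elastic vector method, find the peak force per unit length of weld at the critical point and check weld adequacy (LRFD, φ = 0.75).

Total weld length L_w = 12 in. Treat welds as unit-width lines.
Polar moment about centroid: J = 2[d³/12 + d(b/2)²] = 2[6³/12 + 6×2.5²] = 111 in³.
Direct shear f_v = P/L_w = 58 / 12 = 4.833 kip/in (vertical).
Torsion M = P·e = 58 × 7 = 406 kip·in.
Critical point at (x, y) = (2.5, 3) from centroid. f_tx = M·y/J = 10.97 kip/in; f_ty = M·x/J = 9.144 kip/in.
Resultant f_max = √[f_tx² + (f_v + f_ty)²] = √[10.97² + (4.833 + 9.144)²] = 17.77 kip/in.
Capacity per unit length: φr_n = 0.75 × 0.6 × 90 × (0.707 × 0.5) = 14.32 kip/in.
17.77 > 14.32 → NOT adequate.

f_max ≈ 17.8 kip/in; NOT adequate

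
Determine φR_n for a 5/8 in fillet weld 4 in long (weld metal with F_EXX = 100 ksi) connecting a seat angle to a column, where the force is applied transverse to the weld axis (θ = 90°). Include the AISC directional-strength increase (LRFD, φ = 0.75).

t_e = 0.707 × 0.625 = 0.4419 in; A_we = 0.4419 × 4 = 1.767 in².
Directional factor: 1.0 + 0.5 sin^1.5(90°) = 1.5.
F_nw = 0.6 × 100 × 1.5 = 90 ksi.
φR_n = 0.75 × 90 × 1.767 = 119.3 kips.

φR_n ≈ 119 kips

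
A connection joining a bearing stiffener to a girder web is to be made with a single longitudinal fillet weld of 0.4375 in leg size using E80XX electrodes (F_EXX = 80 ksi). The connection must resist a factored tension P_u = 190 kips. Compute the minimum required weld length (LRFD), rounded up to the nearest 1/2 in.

L = 17.5 in

Throat t_e = 0.707 × 0.4375 = 0.3093 in.
φr_n = 0.75 × 0.6 × 80 × 0.3093 = 11.14 kips/in.
L_req = P_u / φr_n = 190 / 11.14 = 17.06 in total.
Round up → use L = 17.5 in.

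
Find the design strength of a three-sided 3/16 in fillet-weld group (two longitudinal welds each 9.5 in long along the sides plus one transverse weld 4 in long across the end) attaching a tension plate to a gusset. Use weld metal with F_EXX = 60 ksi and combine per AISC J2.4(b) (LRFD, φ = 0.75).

t_e = 0.707 × 0.1875 = 0.1326 in.
R_nwl = 0.6 × 60 × 0.1326 × 19 = 90.67 kip (longitudinal, 2 welds).
R_nwt = 0.6 × 60 × 0.1326 × 4 = 19.09 kip (transverse, base value).
(i) R_nwl + R_nwt = 109.8 kip; (ii) 0.85 R_nwl + 1.5 R_nwt = 105.7 kip.
R_n = max = 109.8 kip [governs: (i)]; φR_n = 82.32 kip.

φR_n ≈ 82.3 kip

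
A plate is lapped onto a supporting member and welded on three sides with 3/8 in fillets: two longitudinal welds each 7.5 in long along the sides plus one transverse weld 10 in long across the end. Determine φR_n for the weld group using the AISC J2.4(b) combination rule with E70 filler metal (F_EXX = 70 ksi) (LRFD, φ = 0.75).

t_e = 0.707 × 0.375 = 0.2651 in.
R_nwl = 0.6 × 70 × 0.2651 × 15 = 167 kip (longitudinal, 2 welds).
R_nwt = 0.6 × 70 × 0.2651 × 10 = 111.4 kip (transverse, base value).
(i) R_nwl + R_nwt = 278.4 kip; (ii) 0.85 R_nwl + 1.5 R_nwt = 309 kip.
R_n = max = 309 kip [governs: (ii)]; φR_n = 231.8 kip.

φR_n ≈ 232 kip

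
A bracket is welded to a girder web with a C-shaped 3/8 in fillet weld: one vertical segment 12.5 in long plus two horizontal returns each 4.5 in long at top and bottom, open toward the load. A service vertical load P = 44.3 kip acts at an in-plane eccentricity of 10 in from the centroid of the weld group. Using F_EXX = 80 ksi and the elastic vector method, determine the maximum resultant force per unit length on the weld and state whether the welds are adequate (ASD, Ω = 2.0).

f_max ≈ 6.98 kip/in; NOT adequate

Total weld length L_w = 21.5 in. Treat welds as unit-width lines.
Centroid: x̄ = 2×4.5×2.25 / 21.5 = 0.9419 in from the vertical weld.
Polar moment about centroid: J = I_x + I_y = [12.5³/12 + 2×4.5×6.25²] + [12.5×0.9419² + 2(4.5³/12 + 4.5×1.308²)] = 556 in³.
Direct shear f_v = P/L_w = 44.3 / 21.5 = 2.06 kip/in (vertical).
Torsion M = P·e = 44.3 × 10 = 443 kip·in.
Critical point at (x, y) = (3.558, 6.25) from centroid. f_tx = M·y/J = 4.98 kip/in; f_ty = M·x/J = 2.835 kip/in.
Resultant f_max = √[f_tx² + (f_v + f_ty)²] = √[4.98² + (2.06 + 2.835)²] = 6.983 kip/in.
Capacity per unit length: r_n/Ω = (1/2.0) × 0.6 × 80 × (0.707 × 0.375) = 6.363 kip/in.
6.983 > 6.363 → NOT adequate.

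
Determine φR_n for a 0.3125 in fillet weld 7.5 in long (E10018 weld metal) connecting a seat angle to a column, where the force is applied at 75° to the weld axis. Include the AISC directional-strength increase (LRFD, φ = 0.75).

φR_n ≈ 110 kips

E100XX → F_EXX = 100 ksi.
t_e = 0.707 × 0.3125 = 0.2209 in; A_we = 0.2209 × 7.5 = 1.657 in².
Directional factor: 1.0 + 0.5 sin^1.5(75°) = 1.475.
F_nw = 0.6 × 100 × 1.475 = 88.48 ksi.
φR_n = 0.75 × 88.48 × 1.657 = 110 kips.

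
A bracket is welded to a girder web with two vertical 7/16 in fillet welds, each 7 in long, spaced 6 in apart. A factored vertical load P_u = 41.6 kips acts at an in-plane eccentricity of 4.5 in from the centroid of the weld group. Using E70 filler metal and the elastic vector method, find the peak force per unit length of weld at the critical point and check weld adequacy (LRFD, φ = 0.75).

f_max ≈ 7.02 kip/in; adequate

E70XX → F_EXX = 70 ksi.
Total weld length L_w = 14 in. Treat welds as unit-width lines.
Polar moment about centroid: J = 2[d³/12 + d(b/2)²] = 2[7³/12 + 7×3²] = 183.2 in³.
Direct shear f_v = P/L_w = 41.6 / 14 = 2.971 kip/in (vertical).
Torsion M = P·e = 41.6 × 4.5 = 187.2 kip·in.
Critical point at (x, y) = (3, 3.5) from centroid. f_tx = M·y/J = 3.577 kip/in; f_ty = M·x/J = 3.066 kip/in.
Resultant f_max = √[f_tx² + (f_v + f_ty)²] = √[3.577² + (2.971 + 3.066)²] = 7.018 kip/in.
Capacity per unit length: φr_n = 0.75 × 0.6 × 70 × (0.707 × 0.4375) = 9.743 kip/in.
7.018 ≤ 9.743 → adequate.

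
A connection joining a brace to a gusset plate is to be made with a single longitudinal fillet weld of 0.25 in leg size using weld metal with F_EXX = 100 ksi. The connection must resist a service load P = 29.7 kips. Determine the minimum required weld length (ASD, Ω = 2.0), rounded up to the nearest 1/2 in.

Throat t_e = 0.707 × 0.25 = 0.1767 in.
r_n/Ω = (0.6 × 100 × 0.1767) / 2.0 = 5.302 kip/in.
L_req = P / (r_n/Ω) = 29.7 / 5.302 = 5.601 in total.
Round up → use L = 6 in.

L = 6 in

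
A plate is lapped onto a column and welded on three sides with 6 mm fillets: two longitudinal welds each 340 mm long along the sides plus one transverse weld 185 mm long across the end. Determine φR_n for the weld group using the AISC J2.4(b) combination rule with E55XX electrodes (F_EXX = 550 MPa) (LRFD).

φR_n ≈ 908 kN

t_e = 0.707 × 6 = 4.242 mm.
R_nwl = 0.6 × 550 × 4.242 × 680 × 10⁻³ = 951.9 kN (longitudinal, 2 welds).
R_nwt = 0.6 × 550 × 4.242 × 185 × 10⁻³ = 259 kN (transverse, base value).
(i) R_nwl + R_nwt = 1211 kN; (ii) 0.85 R_nwl + 1.5 R_nwt = 1198 kN.
R_n = max = 1211 kN [governs: (i)]; φR_n = 908.2 kN.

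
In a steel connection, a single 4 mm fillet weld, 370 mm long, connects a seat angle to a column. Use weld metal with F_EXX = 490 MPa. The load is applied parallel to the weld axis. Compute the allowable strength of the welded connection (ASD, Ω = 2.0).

R_n/Ω ≈ 154 kN

Effective throat t_e = 0.707 × 4 = 2.828 mm.
Total length L = 370 mm; A_we = 2.828 × 370 = 1046 mm².
F_nw = 0.6 F_EXX = 0.6 × 490 = 294 MPa.
R_n = 294 × 1046 × 10⁻³ = 307.6 kN; R_n/Ω = 307.6/2.0 = 153.8 kN.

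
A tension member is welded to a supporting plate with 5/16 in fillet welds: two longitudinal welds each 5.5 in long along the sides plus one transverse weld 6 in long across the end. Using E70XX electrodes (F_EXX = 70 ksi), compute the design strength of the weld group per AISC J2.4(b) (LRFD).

t_e = 0.707 × 0.3125 = 0.2209 in.
R_nwl = 0.6 × 70 × 0.2209 × 11 = 102.1 kips (longitudinal, 2 welds).
R_nwt = 0.6 × 70 × 0.2209 × 6 = 55.68 kips (transverse, base value).
(i) R_nwl + R_nwt = 157.7 kips; (ii) 0.85 R_nwl + 1.5 R_nwt = 170.3 kips.
R_n = max = 170.3 kips [governs: (ii)]; φR_n = 127.7 kips.

φR_n ≈ 128 kips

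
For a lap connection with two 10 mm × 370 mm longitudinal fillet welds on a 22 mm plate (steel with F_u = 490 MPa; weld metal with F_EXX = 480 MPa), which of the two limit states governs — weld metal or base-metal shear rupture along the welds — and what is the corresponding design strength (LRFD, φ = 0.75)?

φR_n ≈ 1130 kN (weld metal governs)

t_e = 0.707 × 10 = 7.07 mm; L = 740 mm.
Weld metal: φR_n = 0.75 × 0.6 × 480 × 7.07 × 740 × 10⁻³ = 1130 kN.
Base metal (shear rupture): φR_n = 0.75 × 0.6 × 490 × 22 × 740 × 10⁻³ = 3590 kN.
Governing: weld metal.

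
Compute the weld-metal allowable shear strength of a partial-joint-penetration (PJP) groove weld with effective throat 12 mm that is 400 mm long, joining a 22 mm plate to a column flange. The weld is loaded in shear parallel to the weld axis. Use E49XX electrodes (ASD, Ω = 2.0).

R_n/Ω ≈ 706 kN

E49XX → F_EXX = 490 MPa.
Effective throat (given) t_e = 12 mm.
A_we = 12 × 400 = 4800 mm².
F_nw = 0.6 F_EXX = 294 MPa.
R_n/Ω = (294 × 4800) / 2.0 × 10⁻³ = 705.6 kN.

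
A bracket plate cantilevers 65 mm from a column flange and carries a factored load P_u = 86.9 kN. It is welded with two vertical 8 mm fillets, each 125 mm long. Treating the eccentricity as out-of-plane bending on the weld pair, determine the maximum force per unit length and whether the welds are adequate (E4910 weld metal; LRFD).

E49XX → F_EXX = 490 MPa.
L_w = 2 × 125 = 250 mm; section modulus (unit throat) S = 2 × L²/6 = 5208 mm².
Direct shear f_v = P/L_w = 86.9×10³/250 = 347.6 N/mm.
Moment M = P × e = 86.9×10³ × 65 = 5648500 N·mm; bending f_b = M/S = 1085 N/mm.
f_max = √(f_v² + f_b²) = √(347.6² + 1085²) = 1139 N/mm.
φr_n = 0.75 × 0.6 × 490 × (0.707 × 8) = 1247 N/mm → adequate.

f_max ≈ 1140 N/mm; adequate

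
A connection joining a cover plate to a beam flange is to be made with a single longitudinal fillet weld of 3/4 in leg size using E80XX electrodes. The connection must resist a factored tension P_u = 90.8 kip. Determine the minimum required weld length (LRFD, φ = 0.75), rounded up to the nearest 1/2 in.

E80XX → F_EXX = 80 ksi.
Throat t_e = 0.707 × 0.75 = 0.5302 in.
φr_n = 0.75 × 0.6 × 80 × 0.5302 = 19.09 kip/in.
L_req = P_u / φr_n = 90.8 / 19.09 = 4.757 in total.
Round up → use L = 5 in.

L = 5 in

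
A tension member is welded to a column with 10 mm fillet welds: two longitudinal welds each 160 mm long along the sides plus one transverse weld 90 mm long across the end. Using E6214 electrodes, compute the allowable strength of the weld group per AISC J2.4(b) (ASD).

E62XX → F_EXX = 620 MPa.
t_e = 0.707 × 10 = 7.07 mm.
R_nwl = 0.6 × 620 × 7.07 × 320 × 10⁻³ = 841.6 kN (longitudinal, 2 welds).
R_nwt = 0.6 × 620 × 7.07 × 90 × 10⁻³ = 236.7 kN (transverse, base value).
(i) R_nwl + R_nwt = 1078 kN; (ii) 0.85 R_nwl + 1.5 R_nwt = 1070 kN.
R_n = max = 1078 kN [governs: (i)]; R_n/Ω = 539.2 kN.

R_n/Ω ≈ 539 kN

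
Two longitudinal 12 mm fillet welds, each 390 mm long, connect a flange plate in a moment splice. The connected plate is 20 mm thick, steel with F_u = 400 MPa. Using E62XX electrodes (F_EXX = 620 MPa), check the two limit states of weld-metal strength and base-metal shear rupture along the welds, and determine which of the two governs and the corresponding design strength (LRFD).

t_e = 0.707 × 12 = 8.484 mm; L = 780 mm.
Weld metal: φR_n = 0.75 × 0.6 × 620 × 8.484 × 780 × 10⁻³ = 1846 kN.
Base metal (shear rupture): φR_n = 0.75 × 0.6 × 400 × 20 × 780 × 10⁻³ = 2808 kN.
Governing: weld metal.

φR_n ≈ 1850 kN (weld metal governs)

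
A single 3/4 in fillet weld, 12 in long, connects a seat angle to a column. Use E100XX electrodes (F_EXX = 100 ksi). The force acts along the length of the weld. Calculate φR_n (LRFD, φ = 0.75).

Effective throat t_e = 0.707 × 0.75 = 0.5302 in.
Total length L = 12 in; A_we = 0.5302 × 12 = 6.363 in².
F_nw = 0.6 F_EXX = 0.6 × 100 = 60 ksi.
φR_n = 0.75 × 60 × 6.363 = 286.3 kip.

φR_n ≈ 286 kip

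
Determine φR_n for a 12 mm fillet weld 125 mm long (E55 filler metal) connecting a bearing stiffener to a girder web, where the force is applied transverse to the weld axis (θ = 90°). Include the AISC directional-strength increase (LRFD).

φR_n ≈ 394 kN

E55XX → F_EXX = 550 MPa.
t_e = 0.707 × 12 = 8.484 mm; A_we = 8.484 × 125 = 1060 mm².
Directional factor: 1.0 + 0.5 sin^1.5(90°) = 1.5.
F_nw = 0.6 × 550 × 1.5 = 495 MPa.
φR_n = 0.75 × 495 × 1060 × 10⁻³ = 393.7 kN.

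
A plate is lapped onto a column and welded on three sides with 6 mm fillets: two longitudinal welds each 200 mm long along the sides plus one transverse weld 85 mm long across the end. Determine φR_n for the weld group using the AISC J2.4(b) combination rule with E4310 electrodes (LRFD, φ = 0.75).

φR_n ≈ 398 kN

E43XX → F_EXX = 430 MPa.
t_e = 0.707 × 6 = 4.242 mm.
R_nwl = 0.6 × 430 × 4.242 × 400 × 10⁻³ = 437.8 kN (longitudinal, 2 welds).
R_nwt = 0.6 × 430 × 4.242 × 85 × 10⁻³ = 93.03 kN (transverse, base value).
(i) R_nwl + R_nwt = 530.8 kN; (ii) 0.85 R_nwl + 1.5 R_nwt = 511.6 kN.
R_n = max = 530.8 kN [governs: (i)]; φR_n = 398.1 kN.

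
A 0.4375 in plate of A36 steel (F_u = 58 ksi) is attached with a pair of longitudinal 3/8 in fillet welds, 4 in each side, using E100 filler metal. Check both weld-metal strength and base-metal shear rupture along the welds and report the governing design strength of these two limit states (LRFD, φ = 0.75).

E100XX → F_EXX = 100 ksi.
t_e = 0.707 × 0.375 = 0.2651 in; L = 8 in.
Weld metal: φR_n = 0.75 × 0.6 × 100 × 0.2651 × 8 = 95.45 kip.
Base metal (shear rupture): φR_n = 0.75 × 0.6 × 58 × 0.4375 × 8 = 91.35 kip.
Governing: base-metal shear rupture.

φR_n ≈ 91.3 kip (base-metal shear rupture governs)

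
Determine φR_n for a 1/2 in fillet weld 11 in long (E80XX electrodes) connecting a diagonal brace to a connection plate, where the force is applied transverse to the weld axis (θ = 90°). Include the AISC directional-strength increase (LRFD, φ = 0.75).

φR_n ≈ 210 kips

E80XX → F_EXX = 80 ksi.
t_e = 0.707 × 0.5 = 0.3535 in; A_we = 0.3535 × 11 = 3.888 in².
Directional factor: 1.0 + 0.5 sin^1.5(90°) = 1.5.
F_nw = 0.6 × 80 × 1.5 = 72 ksi.
φR_n = 0.75 × 72 × 3.888 = 210 kips.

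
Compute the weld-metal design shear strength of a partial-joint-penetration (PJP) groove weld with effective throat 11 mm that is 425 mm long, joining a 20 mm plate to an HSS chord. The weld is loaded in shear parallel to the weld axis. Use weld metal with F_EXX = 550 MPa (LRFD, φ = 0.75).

Effective throat (given) t_e = 11 mm.
A_we = 11 × 425 = 4675 mm².
F_nw = 0.6 F_EXX = 330 MPa.
φR_n = 0.75 × 330 × 4675 × 10⁻³ = 1157 kN.

φR_n ≈ 1160 kN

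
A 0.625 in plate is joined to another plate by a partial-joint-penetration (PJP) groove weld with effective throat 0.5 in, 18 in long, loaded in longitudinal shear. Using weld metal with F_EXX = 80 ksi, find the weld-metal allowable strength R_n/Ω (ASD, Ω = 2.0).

R_n/Ω ≈ 216 kip

Effective throat (given) t_e = 0.5 in.
A_we = 0.5 × 18 = 9 in².
F_nw = 0.6 F_EXX = 48 ksi.
R_n/Ω = (48 × 9) / 2.0 = 216 kip.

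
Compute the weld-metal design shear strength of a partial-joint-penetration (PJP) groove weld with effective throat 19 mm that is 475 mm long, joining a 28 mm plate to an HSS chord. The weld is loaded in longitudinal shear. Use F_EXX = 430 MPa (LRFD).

φR_n ≈ 1750 kN

Effective throat (given) t_e = 19 mm.
A_we = 19 × 475 = 9025 mm².
F_nw = 0.6 F_EXX = 258 MPa.
φR_n = 0.75 × 258 × 9025 × 10⁻³ = 1746 kN.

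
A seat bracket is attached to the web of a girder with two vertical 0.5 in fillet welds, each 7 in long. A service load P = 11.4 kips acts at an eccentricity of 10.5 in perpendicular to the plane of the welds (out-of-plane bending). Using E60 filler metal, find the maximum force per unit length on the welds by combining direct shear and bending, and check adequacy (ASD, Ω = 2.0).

E60XX → F_EXX = 60 ksi.
L_w = 2 × 7 = 14 in; section modulus (unit throat) S = 2 × L²/6 = 16.33 in².
Direct shear f_v = P/L_w = 11.4/14 = 0.8143 kip/in.
Moment M = P × e = 11.4 × 10.5 = 119.7 kip·in; bending f_b = M/S = 7.329 kip/in.
f_max = √(f_v² + f_b²) = √(0.8143² + 7.329²) = 7.374 kip/in.
r_n/Ω = (1/2.0) × 0.6 × 60 × (0.707 × 0.5) = 6.363 kip/in → NOT adequate.

f_max ≈ 7.37 kip/in; NOT adequate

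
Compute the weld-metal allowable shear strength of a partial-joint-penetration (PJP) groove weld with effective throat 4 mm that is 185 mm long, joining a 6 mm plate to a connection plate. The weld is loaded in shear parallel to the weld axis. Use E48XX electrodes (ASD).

R_n/Ω ≈ 107 kN

E48XX → F_EXX = 480 MPa.
Effective throat (given) t_e = 4 mm.
A_we = 4 × 185 = 740 mm².
F_nw = 0.6 F_EXX = 288 MPa.
R_n/Ω = (288 × 740) / 2.0 × 10⁻³ = 106.6 kN.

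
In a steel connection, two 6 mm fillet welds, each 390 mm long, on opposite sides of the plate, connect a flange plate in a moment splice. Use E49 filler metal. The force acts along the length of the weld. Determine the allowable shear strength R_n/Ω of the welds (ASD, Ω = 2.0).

E49XX → F_EXX = 490 MPa.
Effective throat t_e = 0.707 × 6 = 4.242 mm.
Total length L = 780 mm; A_we = 4.242 × 780 = 3309 mm².
F_nw = 0.6 F_EXX = 0.6 × 490 = 294 MPa.
R_n = 294 × 3309 × 10⁻³ = 972.8 kN; R_n/Ω = 972.8/2.0 = 486.4 kN.

R_n/Ω ≈ 486 kN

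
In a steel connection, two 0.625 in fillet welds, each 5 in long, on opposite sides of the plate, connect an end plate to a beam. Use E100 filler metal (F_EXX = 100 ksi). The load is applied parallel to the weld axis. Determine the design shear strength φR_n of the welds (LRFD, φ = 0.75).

Effective throat t_e = 0.707 × 0.625 = 0.4419 in.
Total length L = 10 in; A_we = 0.4419 × 10 = 4.419 in².
F_nw = 0.6 F_EXX = 0.6 × 100 = 60 ksi.
φR_n = 0.75 × 60 × 4.419 = 198.8 kips.

φR_n ≈ 199 kips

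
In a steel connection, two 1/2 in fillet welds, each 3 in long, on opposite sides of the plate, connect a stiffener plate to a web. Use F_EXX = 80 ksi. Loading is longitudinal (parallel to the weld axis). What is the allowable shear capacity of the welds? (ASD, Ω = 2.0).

R_n/Ω ≈ 50.9 kips

Effective throat t_e = 0.707 × 0.5 = 0.3535 in.
Total length L = 6 in; A_we = 0.3535 × 6 = 2.121 in².
F_nw = 0.6 F_EXX = 0.6 × 80 = 48 ksi.
R_n = 48 × 2.121 = 101.8 kips; R_n/Ω = 101.8/2.0 = 50.9 kips.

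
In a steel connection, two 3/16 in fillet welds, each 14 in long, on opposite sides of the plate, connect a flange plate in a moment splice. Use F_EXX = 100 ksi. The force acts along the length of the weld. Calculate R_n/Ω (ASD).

Effective throat t_e = 0.707 × 0.1875 = 0.1326 in.
Total length L = 28 in; A_we = 0.1326 × 28 = 3.712 in².
F_nw = 0.6 F_EXX = 0.6 × 100 = 60 ksi.
R_n = 60 × 3.712 = 222.7 kip; R_n/Ω = 222.7/2.0 = 111.4 kip.

R_n/Ω ≈ 111 kip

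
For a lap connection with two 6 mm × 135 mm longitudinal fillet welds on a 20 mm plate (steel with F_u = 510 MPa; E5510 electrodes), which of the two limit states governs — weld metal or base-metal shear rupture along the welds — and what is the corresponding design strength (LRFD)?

E55XX → F_EXX = 550 MPa.
t_e = 0.707 × 6 = 4.242 mm; L = 270 mm.
Weld metal: φR_n = 0.75 × 0.6 × 550 × 4.242 × 270 × 10⁻³ = 283.5 kN.
Base metal (shear rupture): φR_n = 0.75 × 0.6 × 510 × 20 × 270 × 10⁻³ = 1239 kN.
Governing: weld metal.

φR_n ≈ 283 kN (weld metal governs)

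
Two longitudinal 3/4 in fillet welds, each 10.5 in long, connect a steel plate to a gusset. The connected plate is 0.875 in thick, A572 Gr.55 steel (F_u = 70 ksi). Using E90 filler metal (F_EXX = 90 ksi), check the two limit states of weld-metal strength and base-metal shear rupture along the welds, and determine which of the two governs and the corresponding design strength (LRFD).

t_e = 0.707 × 0.75 = 0.5302 in; L = 21 in.
Weld metal: φR_n = 0.75 × 0.6 × 90 × 0.5302 × 21 = 451 kip.
Base metal (shear rupture): φR_n = 0.75 × 0.6 × 70 × 0.875 × 21 = 578.8 kip.
Governing: weld metal.

φR_n ≈ 451 kip (weld metal governs)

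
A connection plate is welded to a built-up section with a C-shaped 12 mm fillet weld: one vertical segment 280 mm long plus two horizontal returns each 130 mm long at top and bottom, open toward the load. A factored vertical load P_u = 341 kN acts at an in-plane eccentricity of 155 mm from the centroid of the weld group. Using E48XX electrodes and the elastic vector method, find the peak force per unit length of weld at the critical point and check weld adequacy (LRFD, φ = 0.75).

E48XX → F_EXX = 480 MPa.
Total weld length L_w = 540 mm. Treat welds as unit-width lines.
Centroid: x̄ = 2×130×65 / 540 = 31.3 mm from the vertical weld.
Polar moment about centroid: J = I_x + I_y = [280³/12 + 2×130×140²] + [280×31.3² + 2(130³/12 + 130×33.7²)] = 7861000 mm³.
Direct shear f_v = P/L_w = 341×10³ / 540 = 631.5 N/mm (vertical).
Torsion M = P·e = 341×10³ × 155 = 52855000 N·mm.
Critical point at (x, y) = (98.7, 140) from centroid. f_tx = M·y/J = 941.3 N/mm; f_ty = M·x/J = 663.6 N/mm.
Resultant f_max = √[f_tx² + (f_v + f_ty)²] = √[941.3² + (631.5 + 663.6)²] = 1601 N/mm.
Capacity per unit length: φr_n = 0.75 × 0.6 × 480 × (0.707 × 12) = 1833 N/mm.
1601 ≤ 1833 → adequate.

f_max ≈ 1600 N/mm; adequate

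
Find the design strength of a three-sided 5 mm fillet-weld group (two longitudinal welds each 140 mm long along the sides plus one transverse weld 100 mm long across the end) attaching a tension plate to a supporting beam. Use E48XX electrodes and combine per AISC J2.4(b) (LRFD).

φR_n ≈ 296 kN

E48XX → F_EXX = 480 MPa.
t_e = 0.707 × 5 = 3.535 mm.
R_nwl = 0.6 × 480 × 3.535 × 280 × 10⁻³ = 285.1 kN (longitudinal, 2 welds).
R_nwt = 0.6 × 480 × 3.535 × 100 × 10⁻³ = 101.8 kN (transverse, base value).
(i) R_nwl + R_nwt = 386.9 kN; (ii) 0.85 R_nwl + 1.5 R_nwt = 395 kN.
R_n = max = 395 kN [governs: (ii)]; φR_n = 296.3 kN.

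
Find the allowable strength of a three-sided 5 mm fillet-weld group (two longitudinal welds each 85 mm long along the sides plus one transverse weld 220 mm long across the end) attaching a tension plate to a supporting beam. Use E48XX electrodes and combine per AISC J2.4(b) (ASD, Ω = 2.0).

E48XX → F_EXX = 480 MPa.
t_e = 0.707 × 5 = 3.535 mm.
R_nwl = 0.6 × 480 × 3.535 × 170 × 10⁻³ = 173.1 kN (longitudinal, 2 welds).
R_nwt = 0.6 × 480 × 3.535 × 220 × 10⁻³ = 224 kN (transverse, base value).
(i) R_nwl + R_nwt = 397.1 kN; (ii) 0.85 R_nwl + 1.5 R_nwt = 483.1 kN.
R_n = max = 483.1 kN [governs: (ii)]; R_n/Ω = 241.5 kN.

R_n/Ω ≈ 242 kN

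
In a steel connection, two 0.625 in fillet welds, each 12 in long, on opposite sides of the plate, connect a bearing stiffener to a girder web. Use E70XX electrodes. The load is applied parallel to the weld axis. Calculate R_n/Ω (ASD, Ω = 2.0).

R_n/Ω ≈ 223 kip

E70XX → F_EXX = 70 ksi.
Effective throat t_e = 0.707 × 0.625 = 0.4419 in.
Total length L = 24 in; A_we = 0.4419 × 24 = 10.6 in².
F_nw = 0.6 F_EXX = 0.6 × 70 = 42 ksi.
R_n = 42 × 10.6 = 445.4 kip; R_n/Ω = 445.4/2.0 = 222.7 kip.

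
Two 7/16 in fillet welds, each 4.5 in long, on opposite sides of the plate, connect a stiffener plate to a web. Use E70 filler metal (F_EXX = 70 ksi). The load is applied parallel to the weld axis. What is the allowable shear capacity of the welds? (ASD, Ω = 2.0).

Effective throat t_e = 0.707 × 0.4375 = 0.3093 in.
Total length L = 9 in; A_we = 0.3093 × 9 = 2.784 in².
F_nw = 0.6 F_EXX = 0.6 × 70 = 42 ksi.
R_n = 42 × 2.784 = 116.9 kips; R_n/Ω = 116.9/2.0 = 58.46 kips.

R_n/Ω ≈ 58.5 kips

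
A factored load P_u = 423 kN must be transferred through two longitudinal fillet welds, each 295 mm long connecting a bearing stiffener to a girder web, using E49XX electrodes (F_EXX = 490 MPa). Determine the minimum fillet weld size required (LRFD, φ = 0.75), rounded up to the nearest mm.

w = 5 mm

Total weld length L = 590 mm.
Required throat t_e = P_u / (φ × 0.6 F_EXX × L) = 423 / (0.75 × 0.6 × 490 × 590 × 10⁻³) = 3.251 mm.
Required leg w = t_e / 0.707 = 4.599 mm → use 5 mm.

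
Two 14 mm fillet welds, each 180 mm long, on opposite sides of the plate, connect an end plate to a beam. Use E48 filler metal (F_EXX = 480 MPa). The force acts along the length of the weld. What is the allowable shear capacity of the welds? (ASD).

Effective throat t_e = 0.707 × 14 = 9.898 mm.
Total length L = 360 mm; A_we = 9.898 × 360 = 3563 mm².
F_nw = 0.6 F_EXX = 0.6 × 480 = 288 MPa.
R_n = 288 × 3563 × 10⁻³ = 1026 kN; R_n/Ω = 1026/2.0 = 513.1 kN.

R_n/Ω ≈ 513 kN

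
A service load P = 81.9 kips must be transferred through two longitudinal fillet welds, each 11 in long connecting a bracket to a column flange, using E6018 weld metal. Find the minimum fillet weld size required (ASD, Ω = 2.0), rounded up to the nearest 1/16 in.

E60XX → F_EXX = 60 ksi.
Total weld length L = 22 in.
Required throat t_e = P × Ω / (0.6 F_EXX × L) = 81.9 × 2.0 / (0.6 × 60 × 22) = 0.2068 in.
Required leg w = t_e / 0.707 = 0.2925 in → use 5/16 in.

w = 5/16 in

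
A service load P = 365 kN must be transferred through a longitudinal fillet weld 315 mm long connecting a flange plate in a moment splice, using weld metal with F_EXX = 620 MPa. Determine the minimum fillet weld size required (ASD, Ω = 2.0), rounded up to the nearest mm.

Total weld length L = 315 mm.
Required throat t_e = P × Ω / (0.6 F_EXX × L) = 365 × 2.0 / (0.6 × 620 × 315 × 10⁻³) = 6.23 mm.
Required leg w = t_e / 0.707 = 8.812 mm → use 9 mm.

w = 9 mm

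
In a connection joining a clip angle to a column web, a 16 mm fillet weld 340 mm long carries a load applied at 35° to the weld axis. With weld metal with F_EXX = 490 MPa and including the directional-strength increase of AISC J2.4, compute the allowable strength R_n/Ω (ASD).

t_e = 0.707 × 16 = 11.31 mm; A_we = 11.31 × 340 = 3846 mm².
Directional factor: 1.0 + 0.5 sin^1.5(35°) = 1.217.
F_nw = 0.6 × 490 × 1.217 = 357.9 MPa.
R_n/Ω = (357.9 × 3846) / 2.0 × 10⁻³ = 688.2 kN.

R_n/Ω ≈ 688 kN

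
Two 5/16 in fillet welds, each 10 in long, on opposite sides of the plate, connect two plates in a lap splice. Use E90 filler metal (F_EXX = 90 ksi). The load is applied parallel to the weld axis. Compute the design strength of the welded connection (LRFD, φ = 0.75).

Effective throat t_e = 0.707 × 0.3125 = 0.2209 in.
Total length L = 20 in; A_we = 0.2209 × 20 = 4.419 in².
F_nw = 0.6 F_EXX = 0.6 × 90 = 54 ksi.
φR_n = 0.75 × 54 × 4.419 = 179 kip.

φR_n ≈ 179 kip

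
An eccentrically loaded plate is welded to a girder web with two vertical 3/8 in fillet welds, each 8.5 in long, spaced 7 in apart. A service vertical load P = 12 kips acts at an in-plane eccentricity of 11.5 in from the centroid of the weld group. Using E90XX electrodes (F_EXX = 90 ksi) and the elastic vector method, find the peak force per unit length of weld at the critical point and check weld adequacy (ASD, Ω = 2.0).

f_max ≈ 2.95 kip/in; adequate

Total weld length L_w = 17 in. Treat welds as unit-width lines.
Polar moment about centroid: J = 2[d³/12 + d(b/2)²] = 2[8.5³/12 + 8.5×3.5²] = 310.6 in³.
Direct shear f_v = P/L_w = 12 / 17 = 0.7059 kip/in (vertical).
Torsion M = P·e = 12 × 11.5 = 138 kip·in.
Critical point at (x, y) = (3.5, 4.25) from centroid. f_tx = M·y/J = 1.888 kip/in; f_ty = M·x/J = 1.555 kip/in.
Resultant f_max = √[f_tx² + (f_v + f_ty)²] = √[1.888² + (0.7059 + 1.555)²] = 2.946 kip/in.
Capacity per unit length: r_n/Ω = (1/2.0) × 0.6 × 90 × (0.707 × 0.375) = 7.158 kip/in.
2.946 ≤ 7.158 → adequate.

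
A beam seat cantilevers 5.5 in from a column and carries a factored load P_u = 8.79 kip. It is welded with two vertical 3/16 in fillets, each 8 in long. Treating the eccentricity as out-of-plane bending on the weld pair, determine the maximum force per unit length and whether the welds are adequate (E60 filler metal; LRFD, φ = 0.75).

E60XX → F_EXX = 60 ksi.
L_w = 2 × 8 = 16 in; section modulus (unit throat) S = 2 × L²/6 = 21.33 in².
Direct shear f_v = P/L_w = 8.79/16 = 0.5494 kip/in.
Moment M = P × e = 8.79 × 5.5 = 48.345 kip·in; bending f_b = M/S = 2.266 kip/in.
f_max = √(f_v² + f_b²) = √(0.5494² + 2.266²) = 2.332 kip/in.
φr_n = 0.75 × 0.6 × 60 × (0.707 × 0.1875) = 3.579 kip/in → adequate.

f_max ≈ 2.33 kip/in; adequate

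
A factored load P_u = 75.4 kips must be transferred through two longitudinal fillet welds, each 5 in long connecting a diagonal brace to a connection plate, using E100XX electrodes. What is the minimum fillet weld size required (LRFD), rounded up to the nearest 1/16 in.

w = 1/4 in

E100XX → F_EXX = 100 ksi.
Total weld length L = 10 in.
Required throat t_e = P_u / (φ × 0.6 F_EXX × L) = 75.4 / (0.75 × 0.6 × 100 × 10) = 0.1676 in.
Required leg w = t_e / 0.707 = 0.237 in → use 1/4 in.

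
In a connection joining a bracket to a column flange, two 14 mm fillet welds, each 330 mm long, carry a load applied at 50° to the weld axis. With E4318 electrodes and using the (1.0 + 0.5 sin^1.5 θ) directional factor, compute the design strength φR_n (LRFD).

φR_n ≈ 1690 kN

E43XX → F_EXX = 430 MPa.
t_e = 0.707 × 14 = 9.898 mm; A_we = 9.898 × 660 = 6533 mm².
Directional factor: 1.0 + 0.5 sin^1.5(50°) = 1.335.
F_nw = 0.6 × 430 × 1.335 = 344.5 MPa.
φR_n = 0.75 × 344.5 × 6533 × 10⁻³ = 1688 kN.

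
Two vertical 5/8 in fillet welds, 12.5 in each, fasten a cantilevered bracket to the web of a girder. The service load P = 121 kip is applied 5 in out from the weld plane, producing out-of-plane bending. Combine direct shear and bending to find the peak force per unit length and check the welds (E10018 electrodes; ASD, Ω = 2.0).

E100XX → F_EXX = 100 ksi.
L_w = 2 × 12.5 = 25 in; section modulus (unit throat) S = 2 × L²/6 = 52.08 in².
Direct shear f_v = P/L_w = 121/25 = 4.84 kip/in.
Moment M = P × e = 121 × 5 = 605 kip·in; bending f_b = M/S = 11.62 kip/in.
f_max = √(f_v² + f_b²) = √(4.84² + 11.62²) = 12.58 kip/in.
r_n/Ω = (1/2.0) × 0.6 × 100 × (0.707 × 0.625) = 13.26 kip/in → adequate.

f_max ≈ 12.6 kip/in; adequate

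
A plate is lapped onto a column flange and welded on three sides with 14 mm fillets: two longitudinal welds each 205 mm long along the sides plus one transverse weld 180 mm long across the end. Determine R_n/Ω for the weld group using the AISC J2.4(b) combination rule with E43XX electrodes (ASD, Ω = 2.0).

E43XX → F_EXX = 430 MPa.
t_e = 0.707 × 14 = 9.898 mm.
R_nwl = 0.6 × 430 × 9.898 × 410 × 10⁻³ = 1047 kN (longitudinal, 2 welds).
R_nwt = 0.6 × 430 × 9.898 × 180 × 10⁻³ = 459.7 kN (transverse, base value).
(i) R_nwl + R_nwt = 1507 kN; (ii) 0.85 R_nwl + 1.5 R_nwt = 1579 kN.
R_n = max = 1579 kN [governs: (ii)]; R_n/Ω = 789.7 kN.

R_n/Ω ≈ 790 kN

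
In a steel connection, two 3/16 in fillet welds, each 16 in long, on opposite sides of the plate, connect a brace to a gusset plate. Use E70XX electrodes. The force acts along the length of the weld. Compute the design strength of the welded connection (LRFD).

E70XX → F_EXX = 70 ksi.
Effective throat t_e = 0.707 × 0.1875 = 0.1326 in.
Total length L = 32 in; A_we = 0.1326 × 32 = 4.242 in².
F_nw = 0.6 F_EXX = 0.6 × 70 = 42 ksi.
φR_n = 0.75 × 42 × 4.242 = 133.6 kip.

φR_n ≈ 134 kip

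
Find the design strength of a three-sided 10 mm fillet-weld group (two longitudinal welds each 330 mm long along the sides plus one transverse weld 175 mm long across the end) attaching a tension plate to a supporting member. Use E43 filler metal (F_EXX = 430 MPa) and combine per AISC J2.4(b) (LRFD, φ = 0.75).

φR_n ≈ 1140 kN

t_e = 0.707 × 10 = 7.07 mm.
R_nwl = 0.6 × 430 × 7.07 × 660 × 10⁻³ = 1204 kN (longitudinal, 2 welds).
R_nwt = 0.6 × 430 × 7.07 × 175 × 10⁻³ = 319.2 kN (transverse, base value).
(i) R_nwl + R_nwt = 1523 kN; (ii) 0.85 R_nwl + 1.5 R_nwt = 1502 kN.
R_n = max = 1523 kN [governs: (i)]; φR_n = 1142 kN.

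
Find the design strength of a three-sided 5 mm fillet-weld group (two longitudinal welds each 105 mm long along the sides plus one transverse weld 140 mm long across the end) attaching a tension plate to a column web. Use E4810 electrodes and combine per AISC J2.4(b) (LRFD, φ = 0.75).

E48XX → F_EXX = 480 MPa.
t_e = 0.707 × 5 = 3.535 mm.
R_nwl = 0.6 × 480 × 3.535 × 210 × 10⁻³ = 213.8 kN (longitudinal, 2 welds).
R_nwt = 0.6 × 480 × 3.535 × 140 × 10⁻³ = 142.5 kN (transverse, base value).
(i) R_nwl + R_nwt = 356.3 kN; (ii) 0.85 R_nwl + 1.5 R_nwt = 395.5 kN.
R_n = max = 395.5 kN [governs: (ii)]; φR_n = 296.6 kN.

φR_n ≈ 297 kN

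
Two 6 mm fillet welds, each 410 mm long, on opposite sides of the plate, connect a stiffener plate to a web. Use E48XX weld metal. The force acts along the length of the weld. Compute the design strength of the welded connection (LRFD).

E48XX → F_EXX = 480 MPa.
Effective throat t_e = 0.707 × 6 = 4.242 mm.
Total length L = 820 mm; A_we = 4.242 × 820 = 3478 mm².
F_nw = 0.6 F_EXX = 0.6 × 480 = 288 MPa.
φR_n = 0.75 × 288 × 3478 × 10⁻³ = 751.3 kN.

φR_n ≈ 751 kN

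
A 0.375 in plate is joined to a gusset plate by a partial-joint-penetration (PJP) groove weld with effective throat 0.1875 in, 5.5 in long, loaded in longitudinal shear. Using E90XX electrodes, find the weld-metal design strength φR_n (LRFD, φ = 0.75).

E90XX → F_EXX = 90 ksi.
Effective throat (given) t_e = 0.1875 in.
A_we = 0.1875 × 5.5 = 1.031 in².
F_nw = 0.6 F_EXX = 54 ksi.
φR_n = 0.75 × 54 × 1.031 = 41.77 kips.

φR_n ≈ 41.8 kips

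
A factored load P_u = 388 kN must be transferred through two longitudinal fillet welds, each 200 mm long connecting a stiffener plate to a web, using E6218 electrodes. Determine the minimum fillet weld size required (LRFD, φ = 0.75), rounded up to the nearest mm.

w = 5 mm

E62XX → F_EXX = 620 MPa.
Total weld length L = 400 mm.
Required throat t_e = P_u / (φ × 0.6 F_EXX × L) = 388 / (0.75 × 0.6 × 620 × 400 × 10⁻³) = 3.477 mm.
Required leg w = t_e / 0.707 = 4.918 mm → use 5 mm.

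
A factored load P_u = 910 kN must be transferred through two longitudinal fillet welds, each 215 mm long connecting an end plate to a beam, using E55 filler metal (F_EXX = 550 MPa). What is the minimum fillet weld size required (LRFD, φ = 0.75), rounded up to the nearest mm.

w = 13 mm

Total weld length L = 430 mm.
Required throat t_e = P_u / (φ × 0.6 F_EXX × L) = 910 / (0.75 × 0.6 × 550 × 430 × 10⁻³) = 8.551 mm.
Required leg w = t_e / 0.707 = 12.09 mm → use 13 mm.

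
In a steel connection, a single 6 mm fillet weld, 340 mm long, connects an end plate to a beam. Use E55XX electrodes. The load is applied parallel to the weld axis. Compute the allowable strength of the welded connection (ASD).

E55XX → F_EXX = 550 MPa.
Effective throat t_e = 0.707 × 6 = 4.242 mm.
Total length L = 340 mm; A_we = 4.242 × 340 = 1442 mm².
F_nw = 0.6 F_EXX = 0.6 × 550 = 330 MPa.
R_n = 330 × 1442 × 10⁻³ = 476 kN; R_n/Ω = 476/2.0 = 238 kN.

R_n/Ω ≈ 238 kN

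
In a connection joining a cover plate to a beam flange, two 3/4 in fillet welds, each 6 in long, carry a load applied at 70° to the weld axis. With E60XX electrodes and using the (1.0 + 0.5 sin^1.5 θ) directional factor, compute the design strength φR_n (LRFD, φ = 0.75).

E60XX → F_EXX = 60 ksi.
t_e = 0.707 × 0.75 = 0.5302 in; A_we = 0.5302 × 12 = 6.363 in².
Directional factor: 1.0 + 0.5 sin^1.5(70°) = 1.455.
F_nw = 0.6 × 60 × 1.455 = 52.4 ksi.
φR_n = 0.75 × 52.4 × 6.363 = 250 kip.

φR_n ≈ 250 kip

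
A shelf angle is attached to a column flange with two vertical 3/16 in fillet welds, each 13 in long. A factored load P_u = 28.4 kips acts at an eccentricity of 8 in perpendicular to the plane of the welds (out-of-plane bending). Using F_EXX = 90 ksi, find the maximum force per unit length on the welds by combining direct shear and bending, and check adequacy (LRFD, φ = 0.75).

L_w = 2 × 13 = 26 in; section modulus (unit throat) S = 2 × L²/6 = 56.33 in².
Direct shear f_v = P/L_w = 28.4/26 = 1.092 kip/in.
Moment M = P × e = 28.4 × 8 = 227.2 kip·in; bending f_b = M/S = 4.033 kip/in.
f_max = √(f_v² + f_b²) = √(1.092² + 4.033²) = 4.178 kip/in.
φr_n = 0.75 × 0.6 × 90 × (0.707 × 0.1875) = 5.369 kip/in → adequate.

f_max ≈ 4.18 kip/in; adequate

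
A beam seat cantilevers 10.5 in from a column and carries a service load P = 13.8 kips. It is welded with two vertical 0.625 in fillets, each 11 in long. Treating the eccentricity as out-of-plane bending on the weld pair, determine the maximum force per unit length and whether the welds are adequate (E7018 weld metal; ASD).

f_max ≈ 3.65 kip/in; adequate

E70XX → F_EXX = 70 ksi.
L_w = 2 × 11 = 22 in; section modulus (unit throat) S = 2 × L²/6 = 40.33 in².
Direct shear f_v = P/L_w = 13.8/22 = 0.6273 kip/in.
Moment M = P × e = 13.8 × 10.5 = 144.9 kip·in; bending f_b = M/S = 3.593 kip/in.
f_max = √(f_v² + f_b²) = √(0.6273² + 3.593²) = 3.647 kip/in.
r_n/Ω = (1/2.0) × 0.6 × 70 × (0.707 × 0.625) = 9.279 kip/in → adequate.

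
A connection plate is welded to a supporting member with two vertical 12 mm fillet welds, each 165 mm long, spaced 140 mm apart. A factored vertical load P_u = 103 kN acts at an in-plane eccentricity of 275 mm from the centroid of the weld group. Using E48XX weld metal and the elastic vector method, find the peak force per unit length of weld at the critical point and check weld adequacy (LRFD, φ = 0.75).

E48XX → F_EXX = 480 MPa.
Total weld length L_w = 330 mm. Treat welds as unit-width lines.
Polar moment about centroid: J = 2[d³/12 + d(b/2)²] = 2[165³/12 + 165×70²] = 2366000 mm³.
Direct shear f_v = P/L_w = 103×10³ / 330 = 312.1 N/mm (vertical).
Torsion M = P·e = 103×10³ × 275 = 28325000 N·mm.
Critical point at (x, y) = (70, 82.5) from centroid. f_tx = M·y/J = 987.8 N/mm; f_ty = M·x/J = 838.1 N/mm.
Resultant f_max = √[f_tx² + (f_v + f_ty)²] = √[987.8² + (312.1 + 838.1)²] = 1516 N/mm.
Capacity per unit length: φr_n = 0.75 × 0.6 × 480 × (0.707 × 12) = 1833 N/mm.
1516 ≤ 1833 → adequate.

f_max ≈ 1520 N/mm; adequate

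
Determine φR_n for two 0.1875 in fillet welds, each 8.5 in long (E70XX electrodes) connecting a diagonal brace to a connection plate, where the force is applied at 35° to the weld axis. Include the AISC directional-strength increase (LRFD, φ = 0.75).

E70XX → F_EXX = 70 ksi.
t_e = 0.707 × 0.1875 = 0.1326 in; A_we = 0.1326 × 17 = 2.254 in².
Directional factor: 1.0 + 0.5 sin^1.5(35°) = 1.217.
F_nw = 0.6 × 70 × 1.217 = 51.12 ksi.
φR_n = 0.75 × 51.12 × 2.254 = 86.41 kip.

φR_n ≈ 86.4 kip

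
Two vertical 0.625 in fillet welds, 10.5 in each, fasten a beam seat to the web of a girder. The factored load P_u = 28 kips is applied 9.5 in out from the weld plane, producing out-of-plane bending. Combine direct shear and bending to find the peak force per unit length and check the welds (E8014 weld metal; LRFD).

E80XX → F_EXX = 80 ksi.
L_w = 2 × 10.5 = 21 in; section modulus (unit throat) S = 2 × L²/6 = 36.75 in².
Direct shear f_v = P/L_w = 28/21 = 1.333 kip/in.
Moment M = P × e = 28 × 9.5 = 266 kip·in; bending f_b = M/S = 7.238 kip/in.
f_max = √(f_v² + f_b²) = √(1.333² + 7.238²) = 7.36 kip/in.
φr_n = 0.75 × 0.6 × 80 × (0.707 × 0.625) = 15.91 kip/in → adequate.

f_max ≈ 7.36 kip/in; adequate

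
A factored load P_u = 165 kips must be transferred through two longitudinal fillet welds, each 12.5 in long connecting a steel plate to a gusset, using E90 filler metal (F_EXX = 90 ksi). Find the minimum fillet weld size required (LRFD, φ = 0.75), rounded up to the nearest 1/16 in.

Total weld length L = 25 in.
Required throat t_e = P_u / (φ × 0.6 F_EXX × L) = 165 / (0.75 × 0.6 × 90 × 25) = 0.163 in.
Required leg w = t_e / 0.707 = 0.2305 in → use 1/4 in.

w = 1/4 in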